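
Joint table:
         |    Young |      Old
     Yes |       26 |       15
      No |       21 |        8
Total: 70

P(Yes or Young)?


P(Yes∨Young) = P(Yes) + P(Young) - P(Yes∧Young)
= (41 + 47 - 26)/70 = 62/70 = 31/35

P = 31/35 ≈ 88.57%


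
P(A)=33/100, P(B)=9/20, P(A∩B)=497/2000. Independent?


P(A)×P(B) = 297/2000
P(A∩B) = 497/2000
Not equal → NOT independent

No, not independent


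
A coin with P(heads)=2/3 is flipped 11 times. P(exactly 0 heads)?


Binomial: P(X=0) = C(11,0)×p^0×(1-p)^11
= 1 × 1 × 1/177147 = 1/177147

P(X=0) = 1/177147 ≈ 0.00%


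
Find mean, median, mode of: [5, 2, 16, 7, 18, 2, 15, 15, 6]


Sorted: [2, 2, 5, 6, 7, 15, 15, 16, 18]
Mean = 86/9
Median = 7
Freq: {5: 1, 2: 2, 16: 1, 7: 1, 18: 1, 15: 2, 6: 1}
Mode: [2, 15]

Mean=86/9, Median=7, Mode=[2, 15]


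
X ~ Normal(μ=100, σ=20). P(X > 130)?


z = (130-100)/20 = 1.5
P(X > 130) = 1 - P(Z ≤ 1.5) = 1 - 0.9332 = 0.0668

P(X > 130) ≈ 0.0668


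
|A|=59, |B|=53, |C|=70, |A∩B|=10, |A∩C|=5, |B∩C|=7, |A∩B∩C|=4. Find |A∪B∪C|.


|A∪B∪C| = 59+53+70-10-5-7+4 = 164

|A∪B∪C| = 164


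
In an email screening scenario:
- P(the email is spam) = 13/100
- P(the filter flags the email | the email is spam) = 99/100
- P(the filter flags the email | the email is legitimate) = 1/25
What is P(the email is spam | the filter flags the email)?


Using Bayes' theorem:
P(A|B) = P(B|A)·P(A) / P(B)

P(the filter flags the email) = 99/100 × 13/100 + 1/25 × 87/100
= 1287/10000 + 87/2500 = 327/2000

P(the email is spam|the filter flags the email) = (1287/10000) / (327/2000) = 429/545

P(the email is spam|the filter flags the email) = 429/545 ≈ 78.72%


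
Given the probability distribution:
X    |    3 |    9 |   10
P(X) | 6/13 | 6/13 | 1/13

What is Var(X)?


E[X] = 82/13
E[X²] = 640/13
Var(X) = E[X²] - (E[X])² = 640/13 - 6724/169 = 1596/169

Var(X) = 1596/169 ≈ 9.4438


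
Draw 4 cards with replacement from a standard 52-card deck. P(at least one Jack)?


P(not a Jack) = 48/52 = 12/13
P(none in 4 draws) = (12/13)^4 = 20736/28561
P(≥1 Jack) = 1 - 20736/28561 = 7825/28561

P = 7825/28561 ≈ 27.40%


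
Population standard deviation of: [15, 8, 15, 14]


Mean = 52/4 = 13
  (15-13)²=4
  (8-13)²=25
  (15-13)²=4
  (14-13)²=1
Σ(x-μ)² = 34
σ² = 34/4 = 17/2

σ = √(17/2) ≈ 2.9155


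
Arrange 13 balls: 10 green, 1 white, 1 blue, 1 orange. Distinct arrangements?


13!/(10!×1!×1!×1!) = 1716

1716


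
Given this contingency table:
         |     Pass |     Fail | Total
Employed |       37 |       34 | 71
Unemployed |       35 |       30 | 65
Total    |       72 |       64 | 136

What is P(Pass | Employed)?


P(Pass | Employed) = 37/(37+34) = 37/71

P(Pass|Employed) = 37/71 ≈ 52.11%


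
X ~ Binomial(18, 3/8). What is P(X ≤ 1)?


P(X ≤ 1) = Σ P(X=i) for i=0..1
P(X=0) = 3814697265625/18014398509481984
P(X=1) = 20599365234375/9007199254740992
Sum = 45013427734375/18014398509481984

P(X ≤ 1) = 45013427734375/18014398509481984 ≈ 0.25%


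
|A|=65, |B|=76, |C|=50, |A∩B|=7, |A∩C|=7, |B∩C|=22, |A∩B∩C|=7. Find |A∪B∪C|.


|A∪B∪C| = 65+76+50-7-7-22+7 = 162

|A∪B∪C| = 162


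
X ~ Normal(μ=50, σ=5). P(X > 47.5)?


z = (47.5-50)/5 = -0.5
P(X > 47.5) = 1 - P(Z ≤ -0.5) = 1 - 0.3085 = 0.6915

P(X > 47.5) ≈ 0.6915


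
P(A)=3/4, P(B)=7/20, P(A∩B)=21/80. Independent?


P(A)×P(B) = 21/80
P(A∩B) = 21/80
Equal ✓ → Independent

Yes, independent


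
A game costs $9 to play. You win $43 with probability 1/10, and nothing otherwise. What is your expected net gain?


E[gain] = (43-9)×1/10 + (-9)×9/10
= 17/5 - 81/10 = -47/10

Expected net gain = $-47/10 ≈ $-4.70


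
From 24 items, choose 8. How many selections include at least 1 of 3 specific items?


Complement: C(24,8) - C(21,8) = 735471 - 203490 = 531981

531981


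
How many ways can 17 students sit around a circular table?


Circular arrangements of 17 distinct objects: fix one position to break rotational symmetry.
(n-1)! = 16! = 20922789888000

20922789888000


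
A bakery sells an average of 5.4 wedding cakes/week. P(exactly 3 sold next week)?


Poisson(λ=5.4): P(X=3) = e^(-λ)×λ^k/k!
= e^(-5.4) × 5.4^3 / 3!
≈ 0.004516580943 × 157.464 / 6 ≈ 0.118533

P(X=3) ≈ 0.118533 ≈ 11.85%


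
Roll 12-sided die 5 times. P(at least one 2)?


P(no 2)^5 = (11/12)^5 = 161051/248832
P(≥1) = 1 - 161051/248832 = 87781/248832

P = 87781/248832 ≈ 35.28%


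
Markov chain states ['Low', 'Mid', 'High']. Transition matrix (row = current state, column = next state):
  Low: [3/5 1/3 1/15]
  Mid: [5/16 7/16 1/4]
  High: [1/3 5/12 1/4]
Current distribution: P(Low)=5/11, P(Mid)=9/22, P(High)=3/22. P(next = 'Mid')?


P(next=Mid) = Σᵢ P(now=i)×P(i→Mid)
= 5/11×1/3 + 9/22×7/16 + 3/22×5/12
= 5/33 + 63/352 + 5/88 = 409/1056

P = 409/1056 ≈ 0.3873


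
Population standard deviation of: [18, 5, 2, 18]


Mean = 43/4
  (18-43/4)²=841/16
  (5-43/4)²=529/16
  (2-43/4)²=1225/16
  (18-43/4)²=841/16
Σ(x-μ)² = 859/4
σ² = (859/4)/4 = 859/16

σ = √(859/16) ≈ 7.3272


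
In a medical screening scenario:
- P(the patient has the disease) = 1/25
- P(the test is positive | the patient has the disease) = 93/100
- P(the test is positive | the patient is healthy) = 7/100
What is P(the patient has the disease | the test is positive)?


Using Bayes' theorem:
P(A|B) = P(B|A)·P(A) / P(B)

P(the test is positive) = 93/100 × 1/25 + 7/100 × 24/25
= 93/2500 + 42/625 = 261/2500

P(the patient has the disease|the test is positive) = (93/2500) / (261/2500) = 31/87

P(the patient has the disease|the test is positive) = 31/87 ≈ 35.63%


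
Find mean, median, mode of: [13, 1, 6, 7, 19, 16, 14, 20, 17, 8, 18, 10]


Sorted: [1, 6, 7, 8, 10, 13, 14, 16, 17, 18, 19, 20]
Mean = 149/12
Median = 27/2
Freq: {13: 1, 1: 1, 6: 1, 7: 1, 19: 1, 16: 1, 14: 1, 20: 1, 17: 1, 8: 1, 18: 1, 10: 1}
Mode: No mode

Mean=149/12, Median=27/2, Mode=No mode


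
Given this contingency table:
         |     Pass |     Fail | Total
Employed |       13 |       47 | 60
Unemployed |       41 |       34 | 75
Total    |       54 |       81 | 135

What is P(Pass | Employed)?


P(Pass | Employed) = 13/(13+47) = 13/60

P(Pass|Employed) = 13/60 ≈ 21.67%


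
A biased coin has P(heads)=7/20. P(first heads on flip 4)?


Geometric: P(X=4) = (1-p)^(k-1)×p = (13/20)^3×7/20 = 15379/160000

P(X=4) = 15379/160000 ≈ 9.61%


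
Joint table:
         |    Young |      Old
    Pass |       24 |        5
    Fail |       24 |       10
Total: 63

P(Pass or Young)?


P(Pass∨Young) = P(Pass) + P(Young) - P(Pass∧Young)
= (29 + 48 - 24)/63 = 53/63

P = 53/63 ≈ 84.13%


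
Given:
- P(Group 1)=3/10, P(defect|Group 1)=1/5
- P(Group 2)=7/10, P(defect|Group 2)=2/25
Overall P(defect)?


P(B) = Σ P(B|Aᵢ)×P(Aᵢ)
  1/5×3/10 = 3/50
  2/25×7/10 = 7/125
Sum = 29/250

P(defect) = 29/250 ≈ 11.60%


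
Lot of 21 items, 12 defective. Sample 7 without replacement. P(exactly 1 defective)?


Hypergeometric: C(12,1)×C(9,6)/C(21,7)
= 12×84/116280 = 14/1615

P(X=1) = 14/1615 ≈ 0.87%


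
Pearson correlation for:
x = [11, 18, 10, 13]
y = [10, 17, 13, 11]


n=4, Σx=52, Σy=51, Σxy=689, Σx²=714, Σy²=679
r = (4×689 - 52×51)/√((4×714 - 52²)(4×679 - 51²))
= 104/√(152×115) = 104/√17480 ≈ 104/132.2120 ≈ 0.7866

r ≈ 0.7866


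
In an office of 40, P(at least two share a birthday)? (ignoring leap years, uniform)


P(all different) = Π(365-i)/365 for i=0..39
= 0.108768
P(match) = 1 - 0.108768 = 0.891232

P ≈ 0.8912 ≈ 89.12%


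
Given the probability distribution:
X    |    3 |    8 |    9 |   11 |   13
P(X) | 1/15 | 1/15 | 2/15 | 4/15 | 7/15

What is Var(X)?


E[X] = 164/15
E[X²] = 634/5
Var(X) = E[X²] - (E[X])² = 634/5 - 26896/225 = 1634/225

Var(X) = 1634/225 ≈ 7.2622


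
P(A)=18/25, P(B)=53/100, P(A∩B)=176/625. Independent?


P(A)×P(B) = 477/1250
P(A∩B) = 176/625
Not equal → NOT independent

No, not independent


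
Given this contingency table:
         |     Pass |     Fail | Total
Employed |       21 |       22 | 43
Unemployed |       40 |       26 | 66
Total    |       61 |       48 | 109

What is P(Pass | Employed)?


P(Pass | Employed) = 21/(21+22) = 21/43

P(Pass|Employed) = 21/43 ≈ 48.84%


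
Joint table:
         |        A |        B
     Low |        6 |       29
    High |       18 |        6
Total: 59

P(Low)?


P(Low) = (6+29)/59 = 35/59

P(Low) = 35/59 ≈ 59.32%


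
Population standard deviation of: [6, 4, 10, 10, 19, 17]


Mean = 66/6 = 11
  (6-11)²=25
  (4-11)²=49
  (10-11)²=1
  (10-11)²=1
  (19-11)²=64
  (17-11)²=36
Σ(x-μ)² = 176
σ² = 176/6 = 88/3

σ = √(88/3) ≈ 5.4160


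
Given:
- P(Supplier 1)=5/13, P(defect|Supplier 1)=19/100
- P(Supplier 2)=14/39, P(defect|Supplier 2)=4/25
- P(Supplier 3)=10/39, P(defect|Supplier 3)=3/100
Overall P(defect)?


P(B) = Σ P(B|Aᵢ)×P(Aᵢ)
  19/100×5/13 = 19/260
  4/25×14/39 = 56/975
  3/100×10/39 = 1/130
Sum = 539/3900

P(defect) = 539/3900 ≈ 13.82%


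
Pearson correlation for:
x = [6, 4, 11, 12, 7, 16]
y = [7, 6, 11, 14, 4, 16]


n=6, Σx=56, Σy=58, Σxy=639, Σx²=622, Σy²=674
r = (6×639 - 56×58)/√((6×622 - 56²)(6×674 - 58²))
= 586/√(596×680) = 586/√405280 ≈ 586/636.6161 ≈ 0.9205

r ≈ 0.9205


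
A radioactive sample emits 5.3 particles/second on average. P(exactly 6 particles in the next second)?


Poisson(λ=5.3): P(X=6) = e^(-λ)×λ^k/k!
= e^(-5.3) × 5.3^6 / 6!
≈ 0.004991593907 × 22164.361129 / 720 ≈ 0.153660

P(X=6) ≈ 0.153660 ≈ 15.37%


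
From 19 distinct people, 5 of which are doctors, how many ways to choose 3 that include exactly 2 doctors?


Choose 2 of the 5 doctors and 1 of the other 14 people:
C(5,2)×C(14,1) = 10×14 = 140

140


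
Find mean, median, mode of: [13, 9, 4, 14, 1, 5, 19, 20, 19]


Sorted: [1, 4, 5, 9, 13, 14, 19, 19, 20]
Mean = 104/9
Median = 13
Freq: {13: 1, 9: 1, 4: 1, 14: 1, 1: 1, 5: 1, 19: 2, 20: 1}
Mode: [19]

Mean=104/9, Median=13, Mode=19


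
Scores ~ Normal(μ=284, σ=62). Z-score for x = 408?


z = (x - μ)/σ = (408 - 284)/62 = 2.0

z = 2.0


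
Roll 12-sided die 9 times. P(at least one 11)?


P(no 11)^9 = (11/12)^9 = 2357947691/5159780352
P(≥1) = 1 - 2357947691/5159780352 = 2801832661/5159780352

P = 2801832661/5159780352 ≈ 54.30%


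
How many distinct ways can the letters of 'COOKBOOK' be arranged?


Letters: 8, freq: {'C': 1, 'O': 4, 'K': 2, 'B': 1}
8!/(1!×4!×2!×1!) = 40320/48 = 840

840


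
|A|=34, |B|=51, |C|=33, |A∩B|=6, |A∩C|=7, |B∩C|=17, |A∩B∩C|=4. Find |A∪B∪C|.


|A∪B∪C| = 34+51+33-6-7-17+4 = 92

|A∪B∪C| = 92


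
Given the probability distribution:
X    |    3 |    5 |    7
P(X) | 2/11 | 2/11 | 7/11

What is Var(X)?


E[X] = 65/11
E[X²] = 411/11
Var(X) = E[X²] - (E[X])² = 411/11 - 4225/121 = 296/121

Var(X) = 296/121 ≈ 2.4463


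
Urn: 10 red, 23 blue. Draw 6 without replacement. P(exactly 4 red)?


Hypergeometric: C(10,4)×C(23,2)/C(33,6)
= 210×253/1107568 = 345/7192

P(X=4) = 345/7192 ≈ 4.80%


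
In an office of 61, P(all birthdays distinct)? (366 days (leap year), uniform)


P(all different) = Π(366-i)/366 for i=0..60
= (366/366)×(365/366)×...×(306/366)
= 0.004988

P ≈ 0.0050 ≈ 0.50%


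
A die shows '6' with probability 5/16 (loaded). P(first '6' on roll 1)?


Geometric: P(X=1) = (1-p)^(k-1)×p = (11/16)^0×5/16 = 5/16

P(X=1) = 5/16 ≈ 31.25%


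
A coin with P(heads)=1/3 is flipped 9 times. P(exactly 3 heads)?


Binomial: P(X=3) = C(9,3)×p^3×(1-p)^6
= 84 × 1/27 × 64/729 = 1792/6561

P(X=3) = 1792/6561 ≈ 27.31%


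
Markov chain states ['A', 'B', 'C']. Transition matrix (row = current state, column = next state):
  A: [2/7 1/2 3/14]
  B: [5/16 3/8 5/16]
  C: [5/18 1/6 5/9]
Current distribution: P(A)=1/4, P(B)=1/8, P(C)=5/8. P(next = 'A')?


P(next=A) = Σᵢ P(now=i)×P(i→A)
= 1/4×2/7 + 1/8×5/16 + 5/8×5/18
= 1/14 + 5/128 + 25/144 = 2291/8064

P = 2291/8064 ≈ 0.2841


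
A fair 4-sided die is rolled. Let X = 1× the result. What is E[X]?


E[die] = (1+4)/2 = 5/2
E[X] = 1 × 5/2 = 5/2

E[X] = 5/2


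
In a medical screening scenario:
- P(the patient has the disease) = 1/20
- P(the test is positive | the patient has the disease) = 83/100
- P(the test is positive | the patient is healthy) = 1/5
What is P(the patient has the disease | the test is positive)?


Using Bayes' theorem:
P(A|B) = P(B|A)·P(A) / P(B)

P(the test is positive) = 83/100 × 1/20 + 1/5 × 19/20
= 83/2000 + 19/100 = 463/2000

P(the patient has the disease|the test is positive) = (83/2000) / (463/2000) = 83/463

P(the patient has the disease|the test is positive) = 83/463 ≈ 17.93%


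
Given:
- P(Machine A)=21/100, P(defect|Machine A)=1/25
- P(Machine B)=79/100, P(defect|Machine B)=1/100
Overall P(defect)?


P(B) = Σ P(B|Aᵢ)×P(Aᵢ)
  1/25×21/100 = 21/2500
  1/100×79/100 = 79/10000
Sum = 163/10000

P(defect) = 163/10000 ≈ 1.63%


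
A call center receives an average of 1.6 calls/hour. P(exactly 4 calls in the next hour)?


Poisson(λ=1.6): P(X=4) = e^(-λ)×λ^k/k!
= e^(-1.6) × 1.6^4 / 4!
≈ 0.201896518 × 6.5536 / 24 ≈ 0.055131

P(X=4) ≈ 0.055131 ≈ 5.51%


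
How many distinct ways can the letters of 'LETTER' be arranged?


Letters: 6, freq: {'L': 1, 'E': 2, 'T': 2, 'R': 1}
6!/(1!×2!×2!×1!) = 720/4 = 180

180


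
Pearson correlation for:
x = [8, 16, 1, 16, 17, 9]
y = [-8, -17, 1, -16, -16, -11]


n=6, Σx=67, Σy=-67, Σxy=-962, Σx²=947, Σy²=987
r = (6×(-962) - 67×(-67))/√((6×947 - 67²)(6×987 - (-67)²))
= -1283/√(1193×1433) = -1283/√1709569 ≈ -1283/1307.5049 ≈ -0.9813

r ≈ -0.9813


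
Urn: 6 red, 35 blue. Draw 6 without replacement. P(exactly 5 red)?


Hypergeometric: C(6,5)×C(35,1)/C(41,6)
= 6×35/4496388 = 35/749398

P(X=5) = 35/749398 ≈ 0.00%


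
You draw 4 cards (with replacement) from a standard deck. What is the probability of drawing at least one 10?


P(not a 10) = 48/52 = 12/13
P(none in 4 draws) = (12/13)^4 = 20736/28561
P(≥1 10) = 1 - 20736/28561 = 7825/28561

P = 7825/28561 ≈ 27.40%


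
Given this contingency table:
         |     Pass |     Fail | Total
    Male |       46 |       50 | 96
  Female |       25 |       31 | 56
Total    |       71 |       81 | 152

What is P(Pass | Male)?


P(Pass | Male) = 46/(46+50) = 46/96 = 23/48

P(Pass|Male) = 23/48 ≈ 47.92%


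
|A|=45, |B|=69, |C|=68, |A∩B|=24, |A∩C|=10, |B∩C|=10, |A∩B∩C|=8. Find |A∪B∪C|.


|A∪B∪C| = 45+69+68-24-10-10+8 = 146

|A∪B∪C| = 146


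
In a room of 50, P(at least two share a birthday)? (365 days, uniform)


P(all different) = Π(365-i)/365 for i=0..49
= 0.029626
P(match) = 1 - 0.029626 = 0.970374

P ≈ 0.9704 ≈ 97.04%


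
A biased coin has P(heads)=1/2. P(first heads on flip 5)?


Geometric: P(X=5) = (1-p)^(k-1)×p = (1/2)^4×1/2 = 1/32

P(X=5) = 1/32 ≈ 3.12%


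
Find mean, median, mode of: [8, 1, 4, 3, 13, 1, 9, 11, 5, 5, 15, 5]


Sorted: [1, 1, 3, 4, 5, 5, 5, 8, 9, 11, 13, 15]
Mean = 80/12 = 20/3
Median = 5
Freq: {8: 1, 1: 2, 4: 1, 3: 1, 13: 1, 9: 1, 11: 1, 5: 3, 15: 1}
Mode: [5]

Mean=20/3, Median=5, Mode=5


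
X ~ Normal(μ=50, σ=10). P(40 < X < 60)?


z₁=(40-50)/10=-1.0, z₂=(60-50)/10=1.0
P = Φ(1.0) - Φ(-1.0) = 0.841345 - 0.158655 = 0.682690 ≈ 0.6827

P(40 < X < 60) ≈ 0.6827


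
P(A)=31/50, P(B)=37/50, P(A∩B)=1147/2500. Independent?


P(A)×P(B) = 1147/2500
P(A∩B) = 1147/2500
Equal ✓ → Independent

Yes, independent


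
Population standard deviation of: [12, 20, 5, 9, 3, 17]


Mean = 66/6 = 11
  (12-11)²=1
  (20-11)²=81
  (5-11)²=36
  (9-11)²=4
  (3-11)²=64
  (17-11)²=36
Σ(x-μ)² = 222
σ² = 222/6 = 37

σ = √(37) ≈ 6.0828


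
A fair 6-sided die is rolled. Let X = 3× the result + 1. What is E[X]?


E[die] = (1+6)/2 = 7/2
E[X] = 3×7/2 + 1 = 23/2

E[X] = 23/2


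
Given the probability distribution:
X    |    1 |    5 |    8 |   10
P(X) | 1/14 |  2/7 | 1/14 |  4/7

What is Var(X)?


E[X] = 109/14
E[X²] = 965/14
Var(X) = E[X²] - (E[X])² = 965/14 - 11881/196 = 1629/196

Var(X) = 1629/196 ≈ 8.3112


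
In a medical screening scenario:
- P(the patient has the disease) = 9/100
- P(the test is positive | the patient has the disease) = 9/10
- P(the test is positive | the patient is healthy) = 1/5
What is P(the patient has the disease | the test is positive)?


Using Bayes' theorem:
P(A|B) = P(B|A)·P(A) / P(B)

P(the test is positive) = 9/10 × 9/100 + 1/5 × 91/100
= 81/1000 + 91/500 = 263/1000

P(the patient has the disease|the test is positive) = (81/1000) / (263/1000) = 81/263

P(the patient has the disease|the test is positive) = 81/263 ≈ 30.80%


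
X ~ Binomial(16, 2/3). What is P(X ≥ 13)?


P(X ≥ 13) = Σ P(X=i) for i=13..16
P(X=13) = 4587520/43046721
P(X=14) = 655360/14348907
P(X=15) = 524288/43046721
P(X=16) = 65536/43046721
Sum = 7143424/43046721

P(X ≥ 13) = 7143424/43046721 ≈ 16.59%


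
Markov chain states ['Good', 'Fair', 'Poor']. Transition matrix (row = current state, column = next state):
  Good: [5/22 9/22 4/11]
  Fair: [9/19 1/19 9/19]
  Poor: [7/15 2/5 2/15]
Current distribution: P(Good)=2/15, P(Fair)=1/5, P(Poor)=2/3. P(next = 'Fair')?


P(next=Fair) = Σᵢ P(now=i)×P(i→Fair)
= 2/15×9/22 + 1/5×1/19 + 2/3×2/5
= 3/55 + 1/95 + 4/15 = 208/627

P = 208/627 ≈ 0.3317


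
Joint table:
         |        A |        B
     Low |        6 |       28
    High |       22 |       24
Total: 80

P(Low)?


P(Low) = (6+28)/80 = 34/80 = 17/40

P(Low) = 17/40 ≈ 42.50%


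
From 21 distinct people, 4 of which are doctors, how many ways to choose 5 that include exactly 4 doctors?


Choose 4 of the 4 doctors and 1 of the other 17 people:
C(4,4)×C(17,1) = 1×17 = 17

17


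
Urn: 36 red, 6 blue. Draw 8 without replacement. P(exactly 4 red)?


Hypergeometric: C(36,4)×C(6,4)/C(42,8)
= 58905×15/118030185 = 2805/374699

P(X=4) = 2805/374699 ≈ 0.75%


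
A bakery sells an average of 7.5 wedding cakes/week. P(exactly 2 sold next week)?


Poisson(λ=7.5): P(X=2) = e^(-λ)×λ^k/k!
= e^(-7.5) × 7.5^2 / 2!
≈ 0.0005530843701 × 56.25 / 2 ≈ 0.015555

P(X=2) ≈ 0.015555 ≈ 1.56%


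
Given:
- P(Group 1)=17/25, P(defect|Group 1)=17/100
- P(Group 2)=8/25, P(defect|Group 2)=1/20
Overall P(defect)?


P(B) = Σ P(B|Aᵢ)×P(Aᵢ)
  17/100×17/25 = 289/2500
  1/20×8/25 = 2/125
Sum = 329/2500

P(defect) = 329/2500 ≈ 13.16%


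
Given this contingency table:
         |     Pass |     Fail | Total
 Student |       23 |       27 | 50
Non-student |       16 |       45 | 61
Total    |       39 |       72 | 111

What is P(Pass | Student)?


P(Pass | Student) = 23/(23+27) = 23/50

P(Pass|Student) = 23/50 ≈ 46.00%


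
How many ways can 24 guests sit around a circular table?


Circular arrangements of 24 distinct objects: fix one position to break rotational symmetry.
(n-1)! = 23! = 25852016738884976640000

25852016738884976640000


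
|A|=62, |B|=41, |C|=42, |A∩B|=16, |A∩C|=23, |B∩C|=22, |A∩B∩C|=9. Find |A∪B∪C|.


|A∪B∪C| = 62+41+42-16-23-22+9 = 93

|A∪B∪C| = 93


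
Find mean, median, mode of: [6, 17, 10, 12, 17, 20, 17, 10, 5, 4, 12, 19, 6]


Sorted: [4, 5, 6, 6, 10, 10, 12, 12, 17, 17, 17, 19, 20]
Mean = 155/13
Median = 12
Freq: {6: 2, 17: 3, 10: 2, 12: 2, 20: 1, 5: 1, 4: 1, 19: 1}
Mode: [17]

Mean=155/13, Median=12, Mode=17


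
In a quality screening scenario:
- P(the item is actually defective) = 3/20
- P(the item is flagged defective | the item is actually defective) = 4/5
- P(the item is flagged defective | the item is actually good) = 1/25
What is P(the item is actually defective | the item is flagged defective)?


Using Bayes' theorem:
P(A|B) = P(B|A)·P(A) / P(B)

P(the item is flagged defective) = 4/5 × 3/20 + 1/25 × 17/20
= 3/25 + 17/500 = 77/500

P(the item is actually defective|the item is flagged defective) = (3/25) / (77/500) = 60/77

P(the item is actually defective|the item is flagged defective) = 60/77 ≈ 77.92%


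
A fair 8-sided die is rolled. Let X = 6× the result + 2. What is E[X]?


E[die] = (1+8)/2 = 9/2
E[X] = 6×9/2 + 2 = 29

E[X] = 29


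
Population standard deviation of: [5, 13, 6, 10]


Mean = 34/4 = 17/2
  (5-17/2)²=49/4
  (13-17/2)²=81/4
  (6-17/2)²=25/4
  (10-17/2)²=9/4
Σ(x-μ)² = 41
σ² = 41/4

σ = √(41/4) ≈ 3.2016


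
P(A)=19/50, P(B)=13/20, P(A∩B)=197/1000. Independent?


P(A)×P(B) = 247/1000
P(A∩B) = 197/1000
Not equal → NOT independent

No, not independent


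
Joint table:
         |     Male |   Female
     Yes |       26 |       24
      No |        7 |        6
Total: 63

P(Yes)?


P(Yes) = (26+24)/63 = 50/63

P(Yes) = 50/63 ≈ 79.37%


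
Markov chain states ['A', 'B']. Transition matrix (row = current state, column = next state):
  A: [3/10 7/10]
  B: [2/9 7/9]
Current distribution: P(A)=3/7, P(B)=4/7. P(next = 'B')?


P(next=B) = Σᵢ P(now=i)×P(i→B)
= 3/7×7/10 + 4/7×7/9
= 3/10 + 4/9 = 67/90

P = 67/90 ≈ 0.7444


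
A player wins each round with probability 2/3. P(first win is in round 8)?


Geometric: P(X=8) = (1-p)^(k-1)×p = (1/3)^7×2/3 = 2/6561

P(X=8) = 2/6561 ≈ 0.03%


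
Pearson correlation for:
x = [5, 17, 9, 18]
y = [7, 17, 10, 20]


n=4, Σx=49, Σy=54, Σxy=774, Σx²=719, Σy²=838
r = (4×774 - 49×54)/√((4×719 - 49²)(4×838 - 54²))
= 450/√(475×436) = 450/√207100 ≈ 450/455.0824 ≈ 0.9888

r ≈ 0.9888


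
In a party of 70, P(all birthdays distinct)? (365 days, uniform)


P(all different) = Π(365-i)/365 for i=0..69
= (365/365)×(364/365)×...×(296/365)
= 0.000840

P ≈ 0.0008 ≈ 0.08%


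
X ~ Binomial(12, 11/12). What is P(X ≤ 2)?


P(X ≤ 2) = Σ P(X=i) for i=0..2
P(X=0) = 1/8916100448256
P(X=1) = 11/743008370688
P(X=2) = 1331/1486016741376
Sum = 8119/8916100448256

P(X ≤ 2) = 8119/8916100448256 ≈ 0.00%


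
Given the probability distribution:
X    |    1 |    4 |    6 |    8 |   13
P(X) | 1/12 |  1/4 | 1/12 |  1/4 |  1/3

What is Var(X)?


E[X] = 95/12
E[X²] = 953/12
Var(X) = E[X²] - (E[X])² = 953/12 - 9025/144 = 2411/144

Var(X) = 2411/144 ≈ 16.7431


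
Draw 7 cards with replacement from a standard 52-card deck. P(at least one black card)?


P(not a black card) = 26/52 = 1/2
P(none in 7 draws) = (1/2)^7 = 1/128
P(≥1 black card) = 1 - 1/128 = 127/128

P = 127/128 ≈ 99.22%


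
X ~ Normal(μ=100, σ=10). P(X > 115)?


z = (115-100)/10 = 1.5
P(X > 115) = 1 - P(Z ≤ 1.5) = 1 - 0.9332 = 0.0668

P(X > 115) ≈ 0.0668


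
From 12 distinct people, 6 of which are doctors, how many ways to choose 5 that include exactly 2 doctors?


Choose 2 of the 6 doctors and 3 of the other 6 people:
C(6,2)×C(6,3) = 15×20 = 300

300


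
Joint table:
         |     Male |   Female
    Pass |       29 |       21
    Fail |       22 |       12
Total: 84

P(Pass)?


P(Pass) = (29+21)/84 = 50/84 = 25/42

P(Pass) = 25/42 ≈ 59.52%


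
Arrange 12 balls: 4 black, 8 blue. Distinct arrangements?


12!/(4!×8!) = 495

495


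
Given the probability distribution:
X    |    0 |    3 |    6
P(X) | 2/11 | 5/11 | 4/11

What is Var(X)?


E[X] = 39/11
E[X²] = 189/11
Var(X) = E[X²] - (E[X])² = 189/11 - 1521/121 = 558/121

Var(X) = 558/121 ≈ 4.6116


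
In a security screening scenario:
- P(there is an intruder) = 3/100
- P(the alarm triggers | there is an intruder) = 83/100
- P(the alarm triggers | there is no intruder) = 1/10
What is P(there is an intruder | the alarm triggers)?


Using Bayes' theorem:
P(A|B) = P(B|A)·P(A) / P(B)

P(the alarm triggers) = 83/100 × 3/100 + 1/10 × 97/100
= 249/10000 + 97/1000 = 1219/10000

P(there is an intruder|the alarm triggers) = (249/10000) / (1219/10000) = 249/1219

P(there is an intruder|the alarm triggers) = 249/1219 ≈ 20.43%


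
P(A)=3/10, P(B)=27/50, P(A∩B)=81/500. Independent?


P(A)×P(B) = 81/500
P(A∩B) = 81/500
Equal ✓ → Independent

Yes, independent


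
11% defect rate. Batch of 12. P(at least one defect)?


P(all good) = (89/100)^12 = 246990403565262140303521/1000000000000000000000000
P(≥1 defect) = 753009596434737859696479/1000000000000000000000000

P = 753009596434737859696479/1000000000000000000000000 ≈ 75.30%


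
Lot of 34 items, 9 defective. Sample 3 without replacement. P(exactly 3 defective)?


Hypergeometric: C(9,3)×C(25,0)/C(34,3)
= 84×1/5984 = 21/1496

P(X=3) = 21/1496 ≈ 1.40%


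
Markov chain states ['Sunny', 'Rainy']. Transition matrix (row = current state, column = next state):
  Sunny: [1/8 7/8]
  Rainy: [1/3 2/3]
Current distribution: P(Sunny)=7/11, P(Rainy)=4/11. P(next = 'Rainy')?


P(next=Rainy) = Σᵢ P(now=i)×P(i→Rainy)
= 7/11×7/8 + 4/11×2/3
= 49/88 + 8/33 = 211/264

P = 211/264 ≈ 0.7992


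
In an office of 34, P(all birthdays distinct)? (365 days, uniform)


P(all different) = Π(365-i)/365 for i=0..33
= (365/365)×(364/365)×...×(332/365)
= 0.204683

P ≈ 0.2047 ≈ 20.47%


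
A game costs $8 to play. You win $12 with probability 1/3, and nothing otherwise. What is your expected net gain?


E[gain] = (12-8)×1/3 + (-8)×2/3
= 4/3 - 16/3 = -4

Expected net gain = $-4 ≈ $-4.00


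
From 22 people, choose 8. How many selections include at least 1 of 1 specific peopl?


Complement: C(22,8) - C(21,8) = 319770 - 203490 = 116280

116280


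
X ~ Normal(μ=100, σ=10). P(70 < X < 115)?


z₁=(70-100)/10=-3.0, z₂=(115-100)/10=1.5
P = Φ(1.5) - Φ(-3.0) = 0.933193 - 0.001350 = 0.931843 ≈ 0.9318

P(70 < X < 115) ≈ 0.9318


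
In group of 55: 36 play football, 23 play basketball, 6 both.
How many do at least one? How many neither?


|A∪B| = 36+23-6 = 53
Neither = 55-53 = 2

At least one: 53; Neither: 2


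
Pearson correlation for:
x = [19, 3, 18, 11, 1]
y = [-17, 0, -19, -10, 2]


n=5, Σx=52, Σy=-44, Σxy=-773, Σx²=816, Σy²=754
r = (5×(-773) - 52×(-44))/√((5×816 - 52²)(5×754 - (-44)²))
= -1577/√(1376×1834) = -1577/√2523584 ≈ -1577/1588.5792 ≈ -0.9927

r ≈ -0.9927


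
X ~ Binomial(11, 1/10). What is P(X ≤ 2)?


P(X ≤ 2) = Σ P(X=i) for i=0..2
P(X=0) = 31381059609/100000000000
P(X=1) = 38354628411/100000000000
P(X=2) = 4261625379/20000000000
Sum = 18208762983/20000000000

P(X ≤ 2) = 18208762983/20000000000 ≈ 91.04%


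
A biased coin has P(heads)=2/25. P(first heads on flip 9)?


Geometric: P(X=9) = (1-p)^(k-1)×p = (23/25)^8×2/25 = 156621970562/3814697265625

P(X=9) = 156621970562/3814697265625 ≈ 4.11%


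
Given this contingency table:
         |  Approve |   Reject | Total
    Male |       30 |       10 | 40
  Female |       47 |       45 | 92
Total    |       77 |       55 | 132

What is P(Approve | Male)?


P(Approve | Male) = 30/(30+10) = 30/40 = 3/4

P(Approve|Male) = 3/4 ≈ 75.00%


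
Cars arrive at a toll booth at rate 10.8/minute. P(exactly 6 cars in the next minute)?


Poisson(λ=10.8): P(X=6) = e^(-λ)×λ^k/k!
= e^(-10.8) × 10.8^6 / 6!
≈ 2.039950341e-05 × 1586874.32294 / 720 ≈ 0.044960

P(X=6) ≈ 0.044960 ≈ 4.50%


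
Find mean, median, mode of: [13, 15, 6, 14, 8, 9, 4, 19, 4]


Sorted: [4, 4, 6, 8, 9, 13, 14, 15, 19]
Mean = 92/9
Median = 9
Freq: {13: 1, 15: 1, 6: 1, 14: 1, 8: 1, 9: 1, 4: 2, 19: 1}
Mode: [4]

Mean=92/9, Median=9, Mode=4


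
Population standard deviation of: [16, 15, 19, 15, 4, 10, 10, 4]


Mean = 93/8
  (16-93/8)²=1225/64
  (15-93/8)²=729/64
  (19-93/8)²=3481/64
  (15-93/8)²=729/64
  (4-93/8)²=3721/64
  (10-93/8)²=169/64
  (10-93/8)²=169/64
  (4-93/8)²=3721/64
Σ(x-μ)² = 1743/8
σ² = (1743/8)/8 = 1743/64

σ = √(1743/64) ≈ 5.2187


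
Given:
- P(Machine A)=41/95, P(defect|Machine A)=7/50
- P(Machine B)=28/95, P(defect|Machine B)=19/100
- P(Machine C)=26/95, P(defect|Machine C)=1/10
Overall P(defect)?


P(B) = Σ P(B|Aᵢ)×P(Aᵢ)
  7/50×41/95 = 287/4750
  19/100×28/95 = 7/125
  1/10×26/95 = 13/475
Sum = 683/4750

P(defect) = 683/4750 ≈ 14.38%


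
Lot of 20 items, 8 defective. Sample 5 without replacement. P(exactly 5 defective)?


Hypergeometric: C(8,5)×C(12,0)/C(20,5)
= 56×1/15504 = 7/1938

P(X=5) = 7/1938 ≈ 0.36%


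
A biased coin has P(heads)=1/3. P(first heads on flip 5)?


Geometric: P(X=5) = (1-p)^(k-1)×p = (2/3)^4×1/3 = 16/243

P(X=5) = 16/243 ≈ 6.58%


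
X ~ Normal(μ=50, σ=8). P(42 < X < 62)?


z₁=(42-50)/8=-1.0, z₂=(62-50)/8=1.5
P = Φ(1.5) - Φ(-1.0) = 0.933193 - 0.158655 = 0.774538 ≈ 0.7745

P(42 < X < 62) ≈ 0.7745


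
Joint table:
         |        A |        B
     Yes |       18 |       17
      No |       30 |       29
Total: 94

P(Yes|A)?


P(Yes|A) = 18/(18+30) = 18/48 = 3/8

P = 3/8 ≈ 37.50%


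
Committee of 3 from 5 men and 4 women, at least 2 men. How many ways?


Count by #men:
  2M,1W: C(5,2)×C(4,1)=40
  3M,0W: C(5,3)×C(4,0)=10
Total = 50

50


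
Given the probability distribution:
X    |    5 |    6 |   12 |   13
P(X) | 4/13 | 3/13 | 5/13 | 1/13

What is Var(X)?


E[X] = 111/13
E[X²] = 1097/13
Var(X) = E[X²] - (E[X])² = 1097/13 - 12321/169 = 1940/169

Var(X) = 1940/169 ≈ 11.4793


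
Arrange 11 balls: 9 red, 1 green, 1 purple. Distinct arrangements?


11!/(9!×1!×1!) = 110

110


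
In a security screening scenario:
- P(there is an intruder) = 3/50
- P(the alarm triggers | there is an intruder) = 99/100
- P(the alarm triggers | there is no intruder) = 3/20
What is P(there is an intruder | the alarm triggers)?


Using Bayes' theorem:
P(A|B) = P(B|A)·P(A) / P(B)

P(the alarm triggers) = 99/100 × 3/50 + 3/20 × 47/50
= 297/5000 + 141/1000 = 501/2500

P(there is an intruder|the alarm triggers) = (297/5000) / (501/2500) = 99/334

P(there is an intruder|the alarm triggers) = 99/334 ≈ 29.64%


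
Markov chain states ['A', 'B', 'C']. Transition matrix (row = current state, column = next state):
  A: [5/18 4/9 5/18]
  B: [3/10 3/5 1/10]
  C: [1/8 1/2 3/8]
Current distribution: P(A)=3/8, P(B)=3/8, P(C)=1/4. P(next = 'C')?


P(next=C) = Σᵢ P(now=i)×P(i→C)
= 3/8×5/18 + 3/8×1/10 + 1/4×3/8
= 5/48 + 3/80 + 3/32 = 113/480

P = 113/480 ≈ 0.2354


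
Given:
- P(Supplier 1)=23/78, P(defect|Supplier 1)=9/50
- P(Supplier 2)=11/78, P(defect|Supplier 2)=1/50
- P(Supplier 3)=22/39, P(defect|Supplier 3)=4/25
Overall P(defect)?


P(B) = Σ P(B|Aᵢ)×P(Aᵢ)
  9/50×23/78 = 69/1300
  1/50×11/78 = 11/3900
  4/25×22/39 = 88/975
Sum = 19/130

P(defect) = 19/130 ≈ 14.62%


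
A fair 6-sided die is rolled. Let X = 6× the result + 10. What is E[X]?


E[die] = (1+6)/2 = 7/2
E[X] = 6×7/2 + 10 = 31

E[X] = 31


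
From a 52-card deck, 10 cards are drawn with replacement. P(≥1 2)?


P(not a 2) = 48/52 = 12/13
P(none in 10 draws) = (12/13)^10 = 61917364224/137858491849
P(≥1 2) = 1 - 61917364224/137858491849 = 75941127625/137858491849

P = 75941127625/137858491849 ≈ 55.09%


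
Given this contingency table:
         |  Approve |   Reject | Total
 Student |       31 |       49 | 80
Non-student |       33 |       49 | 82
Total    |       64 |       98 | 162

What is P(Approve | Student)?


P(Approve | Student) = 31/(31+49) = 31/80

P(Approve|Student) = 31/80 ≈ 38.75%


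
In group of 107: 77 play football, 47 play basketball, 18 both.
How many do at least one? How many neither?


|A∪B| = 77+47-18 = 106
Neither = 107-106 = 1

At least one: 106; Neither: 1


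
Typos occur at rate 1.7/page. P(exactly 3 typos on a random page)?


Poisson(λ=1.7): P(X=3) = e^(-λ)×λ^k/k!
= e^(-1.7) × 1.7^3 / 3!
≈ 0.1826835241 × 4.913 / 6 ≈ 0.149587

P(X=3) ≈ 0.149587 ≈ 14.96%


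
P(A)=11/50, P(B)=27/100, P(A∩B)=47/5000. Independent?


P(A)×P(B) = 297/5000
P(A∩B) = 47/5000
Not equal → NOT independent

No, not independent


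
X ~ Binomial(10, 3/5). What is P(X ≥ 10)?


P(X ≥ 10) = Σ P(X=i) for i=10..10
P(X=10) = 59049/9765625
Sum = 59049/9765625

P(X ≥ 10) = 59049/9765625 ≈ 0.60%


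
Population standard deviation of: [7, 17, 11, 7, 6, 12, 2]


Mean = 62/7
  (7-62/7)²=169/49
  (17-62/7)²=3249/49
  (11-62/7)²=225/49
  (7-62/7)²=169/49
  (6-62/7)²=400/49
  (12-62/7)²=484/49
  (2-62/7)²=2304/49
Σ(x-μ)² = 1000/7
σ² = (1000/7)/7 = 1000/49

σ = √(1000/49) ≈ 4.5175


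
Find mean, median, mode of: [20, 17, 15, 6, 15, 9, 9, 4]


Sorted: [4, 6, 9, 9, 15, 15, 17, 20]
Mean = 95/8
Median = 12
Freq: {20: 1, 17: 1, 15: 2, 6: 1, 9: 2, 4: 1}
Mode: [9, 15]

Mean=95/8, Median=12, Mode=[9, 15]


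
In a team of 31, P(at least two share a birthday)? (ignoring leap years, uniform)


P(all different) = Π(365-i)/365 for i=0..30
= 0.269545
P(match) = 1 - 0.269545 = 0.730455

P ≈ 0.7305 ≈ 73.05%


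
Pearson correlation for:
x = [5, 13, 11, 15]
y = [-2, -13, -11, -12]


n=4, Σx=44, Σy=-38, Σxy=-480, Σx²=540, Σy²=438
r = (4×(-480) - 44×(-38))/√((4×540 - 44²)(4×438 - (-38)²))
= -248/√(224×308) = -248/√68992 ≈ -248/262.6633 ≈ -0.9442

r ≈ -0.9442


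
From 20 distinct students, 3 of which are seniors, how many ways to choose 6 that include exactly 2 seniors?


Choose 2 of the 3 seniors and 4 of the other 17 students:
C(3,2)×C(17,4) = 3×2380 = 7140

7140


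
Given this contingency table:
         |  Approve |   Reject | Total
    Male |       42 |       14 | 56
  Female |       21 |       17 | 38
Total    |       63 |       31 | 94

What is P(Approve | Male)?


P(Approve | Male) = 42/(42+14) = 42/56 = 3/4

P(Approve|Male) = 3/4 ≈ 75.00%


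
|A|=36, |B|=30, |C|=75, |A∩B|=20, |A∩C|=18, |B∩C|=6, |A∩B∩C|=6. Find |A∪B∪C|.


|A∪B∪C| = 36+30+75-20-18-6+6 = 103

|A∪B∪C| = 103


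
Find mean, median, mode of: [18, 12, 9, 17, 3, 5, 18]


Sorted: [3, 5, 9, 12, 17, 18, 18]
Mean = 82/7
Median = 12
Freq: {18: 2, 12: 1, 9: 1, 17: 1, 3: 1, 5: 1}
Mode: [18]

Mean=82/7, Median=12, Mode=18


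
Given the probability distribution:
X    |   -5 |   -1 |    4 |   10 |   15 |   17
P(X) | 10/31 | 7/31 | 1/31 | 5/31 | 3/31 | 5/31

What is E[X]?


E[X] = Σ x·P(X=x)
= (-5)×(10/31) + (-1)×(7/31) + (4)×(1/31) + (10)×(5/31) + (15)×(3/31) + (17)×(5/31)
= 127/31

E[X] = 127/31


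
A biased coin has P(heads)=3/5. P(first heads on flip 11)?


Geometric: P(X=11) = (1-p)^(k-1)×p = (2/5)^10×3/5 = 3072/48828125

P(X=11) = 3072/48828125 ≈ 0.01%


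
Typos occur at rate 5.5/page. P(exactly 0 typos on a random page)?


Poisson(λ=5.5): P(X=0) = e^(-λ)×λ^k/k!
= e^(-5.5) × 5.5^0 / 0!
≈ 0.004086771438 × 1 / 1 ≈ 0.004087

P(X=0) ≈ 0.004087 ≈ 0.41%


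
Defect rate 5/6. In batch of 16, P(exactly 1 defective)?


Binomial: P(X=1) = C(16,1)×p^1×(1-p)^15
= 16 × 5/6 × 1/470184984576 = 5/176319369216

P(X=1) = 5/176319369216 ≈ 0.00%


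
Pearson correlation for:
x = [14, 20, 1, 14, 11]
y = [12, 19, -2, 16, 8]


n=5, Σx=60, Σy=53, Σxy=858, Σx²=914, Σy²=829
r = (5×858 - 60×53)/√((5×914 - 60²)(5×829 - 53²))
= 1110/√(970×1336) = 1110/√1295920 ≈ 1110/1138.3848 ≈ 0.9751

r ≈ 0.9751


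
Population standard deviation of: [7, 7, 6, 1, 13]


Mean = 34/5
  (7-34/5)²=1/25
  (7-34/5)²=1/25
  (6-34/5)²=16/25
  (1-34/5)²=841/25
  (13-34/5)²=961/25
Σ(x-μ)² = 364/5
σ² = (364/5)/5 = 364/25

σ = √(364/25) ≈ 3.8158


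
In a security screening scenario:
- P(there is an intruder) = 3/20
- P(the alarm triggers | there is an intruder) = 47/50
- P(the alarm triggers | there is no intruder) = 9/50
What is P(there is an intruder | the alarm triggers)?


Using Bayes' theorem:
P(A|B) = P(B|A)·P(A) / P(B)

P(the alarm triggers) = 47/50 × 3/20 + 9/50 × 17/20
= 141/1000 + 153/1000 = 147/500

P(there is an intruder|the alarm triggers) = (141/1000) / (147/500) = 47/98

P(there is an intruder|the alarm triggers) = 47/98 ≈ 47.96%


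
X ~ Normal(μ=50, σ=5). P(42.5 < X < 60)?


z₁=(42.5-50)/5=-1.5, z₂=(60-50)/5=2.0
P = Φ(2.0) - Φ(-1.5) = 0.977250 - 0.066807 = 0.910443 ≈ 0.9104

P(42.5 < X < 60) ≈ 0.9104


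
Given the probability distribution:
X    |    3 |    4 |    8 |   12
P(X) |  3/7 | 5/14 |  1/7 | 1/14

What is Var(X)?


E[X] = 33/7
E[X²] = 29
Var(X) = E[X²] - (E[X])² = 29 - 1089/49 = 332/49

Var(X) = 332/49 ≈ 6.7755


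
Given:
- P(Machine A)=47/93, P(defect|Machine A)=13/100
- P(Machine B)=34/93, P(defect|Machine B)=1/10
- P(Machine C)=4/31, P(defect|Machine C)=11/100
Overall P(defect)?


P(B) = Σ P(B|Aᵢ)×P(Aᵢ)
  13/100×47/93 = 611/9300
  1/10×34/93 = 17/465
  11/100×4/31 = 11/775
Sum = 361/3100

P(defect) = 361/3100 ≈ 11.65%


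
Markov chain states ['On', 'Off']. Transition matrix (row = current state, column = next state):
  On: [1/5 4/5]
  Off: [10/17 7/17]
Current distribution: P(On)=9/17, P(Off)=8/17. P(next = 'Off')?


P(next=Off) = Σᵢ P(now=i)×P(i→Off)
= 9/17×4/5 + 8/17×7/17
= 36/85 + 56/289 = 892/1445

P = 892/1445 ≈ 0.6173


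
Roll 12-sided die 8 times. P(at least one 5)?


P(no 5)^8 = (11/12)^8 = 214358881/429981696
P(≥1) = 1 - 214358881/429981696 = 215622815/429981696

P = 215622815/429981696 ≈ 50.15%


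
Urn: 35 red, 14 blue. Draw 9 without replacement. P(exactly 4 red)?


Hypergeometric: C(35,4)×C(14,5)/C(49,9)
= 52360×2002/2054455634 = 97240/1905803

P(X=4) = 97240/1905803 ≈ 5.10%


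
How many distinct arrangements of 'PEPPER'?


Letters: 6, freq: {'P': 3, 'E': 2, 'R': 1}
6!/(3!×2!×1!) = 720/12 = 60

60


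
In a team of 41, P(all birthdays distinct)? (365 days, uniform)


P(all different) = Π(365-i)/365 for i=0..40
= (365/365)×(364/365)×...×(325/365)
= 0.096848

P ≈ 0.0968 ≈ 9.68%


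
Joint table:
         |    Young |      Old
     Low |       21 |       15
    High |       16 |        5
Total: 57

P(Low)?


P(Low) = (21+15)/57 = 36/57 = 12/19

P(Low) = 12/19 ≈ 63.16%


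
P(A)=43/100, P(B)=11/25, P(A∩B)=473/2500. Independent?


P(A)×P(B) = 473/2500
P(A∩B) = 473/2500
Equal ✓ → Independent

Yes, independent


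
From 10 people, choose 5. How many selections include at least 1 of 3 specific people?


Complement: C(10,5) - C(7,5) = 252 - 21 = 231

231


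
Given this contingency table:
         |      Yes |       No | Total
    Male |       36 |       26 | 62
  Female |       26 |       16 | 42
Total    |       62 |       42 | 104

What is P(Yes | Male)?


P(Yes | Male) = 36/(36+26) = 36/62 = 18/31

P(Yes|Male) = 18/31 ≈ 58.06%


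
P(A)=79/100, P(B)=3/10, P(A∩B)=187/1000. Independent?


P(A)×P(B) = 237/1000
P(A∩B) = 187/1000
Not equal → NOT independent

No, not independent


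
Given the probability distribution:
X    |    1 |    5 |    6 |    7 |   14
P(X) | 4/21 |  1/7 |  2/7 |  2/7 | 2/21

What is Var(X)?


E[X] = 125/21
E[X²] = 327/7
Var(X) = E[X²] - (E[X])² = 327/7 - 15625/441 = 4976/441

Var(X) = 4976/441 ≈ 11.2834


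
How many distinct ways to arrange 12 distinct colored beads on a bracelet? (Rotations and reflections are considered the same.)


Free circular arrangements: rotations and reflections both identified.
(n-1)!/2 = 11!/2 = 39916800/2 = 19958400

19958400


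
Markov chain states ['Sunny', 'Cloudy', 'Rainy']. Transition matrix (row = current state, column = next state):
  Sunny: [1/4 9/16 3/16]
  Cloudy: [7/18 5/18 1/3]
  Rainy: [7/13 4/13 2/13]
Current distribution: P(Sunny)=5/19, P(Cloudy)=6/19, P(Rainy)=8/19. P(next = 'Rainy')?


P(next=Rainy) = Σᵢ P(now=i)×P(i→Rainy)
= 5/19×3/16 + 6/19×1/3 + 8/19×2/13
= 15/304 + 2/19 + 16/247 = 867/3952

P = 867/3952 ≈ 0.2194
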